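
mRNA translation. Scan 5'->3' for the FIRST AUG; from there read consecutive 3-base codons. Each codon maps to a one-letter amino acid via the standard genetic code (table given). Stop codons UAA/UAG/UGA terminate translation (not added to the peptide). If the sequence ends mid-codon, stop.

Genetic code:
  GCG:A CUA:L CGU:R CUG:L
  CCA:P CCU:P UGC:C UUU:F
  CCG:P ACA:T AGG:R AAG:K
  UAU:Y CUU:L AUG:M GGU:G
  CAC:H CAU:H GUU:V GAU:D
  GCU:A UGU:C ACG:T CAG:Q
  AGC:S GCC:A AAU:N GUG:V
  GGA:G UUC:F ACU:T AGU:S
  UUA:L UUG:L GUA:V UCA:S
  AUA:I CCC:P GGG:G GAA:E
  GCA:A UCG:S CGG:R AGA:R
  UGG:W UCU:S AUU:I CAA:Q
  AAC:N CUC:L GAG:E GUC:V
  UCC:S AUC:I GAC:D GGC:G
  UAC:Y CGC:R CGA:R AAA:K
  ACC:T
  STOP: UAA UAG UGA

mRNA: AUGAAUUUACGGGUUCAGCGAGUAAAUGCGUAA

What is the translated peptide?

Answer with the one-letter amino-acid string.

Answer: MNLRVQRVNA

Derivation:
start AUG at pos 0
pos 0: AUG -> M; peptide=M
pos 3: AAU -> N; peptide=MN
pos 6: UUA -> L; peptide=MNL
pos 9: CGG -> R; peptide=MNLR
pos 12: GUU -> V; peptide=MNLRV
pos 15: CAG -> Q; peptide=MNLRVQ
pos 18: CGA -> R; peptide=MNLRVQR
pos 21: GUA -> V; peptide=MNLRVQRV
pos 24: AAU -> N; peptide=MNLRVQRVN
pos 27: GCG -> A; peptide=MNLRVQRVNA
pos 30: UAA -> STOP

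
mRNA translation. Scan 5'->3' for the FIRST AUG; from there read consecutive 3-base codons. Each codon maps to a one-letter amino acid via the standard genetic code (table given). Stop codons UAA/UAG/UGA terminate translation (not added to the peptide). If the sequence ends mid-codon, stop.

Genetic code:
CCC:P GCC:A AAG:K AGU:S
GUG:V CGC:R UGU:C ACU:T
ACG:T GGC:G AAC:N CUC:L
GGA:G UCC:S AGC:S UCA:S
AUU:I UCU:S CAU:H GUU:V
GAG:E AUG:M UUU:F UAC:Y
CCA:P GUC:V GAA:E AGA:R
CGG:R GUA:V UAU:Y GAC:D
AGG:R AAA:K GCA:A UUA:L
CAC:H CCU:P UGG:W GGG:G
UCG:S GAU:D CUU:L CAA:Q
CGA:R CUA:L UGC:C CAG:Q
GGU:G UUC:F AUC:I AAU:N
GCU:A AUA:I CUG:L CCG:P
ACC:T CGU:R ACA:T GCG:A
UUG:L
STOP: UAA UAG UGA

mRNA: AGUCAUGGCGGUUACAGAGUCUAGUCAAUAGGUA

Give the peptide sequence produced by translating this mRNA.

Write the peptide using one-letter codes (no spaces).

start AUG at pos 4
pos 4: AUG -> M; peptide=M
pos 7: GCG -> A; peptide=MA
pos 10: GUU -> V; peptide=MAV
pos 13: ACA -> T; peptide=MAVT
pos 16: GAG -> E; peptide=MAVTE
pos 19: UCU -> S; peptide=MAVTES
pos 22: AGU -> S; peptide=MAVTESS
pos 25: CAA -> Q; peptide=MAVTESSQ
pos 28: UAG -> STOP

Answer: MAVTESSQ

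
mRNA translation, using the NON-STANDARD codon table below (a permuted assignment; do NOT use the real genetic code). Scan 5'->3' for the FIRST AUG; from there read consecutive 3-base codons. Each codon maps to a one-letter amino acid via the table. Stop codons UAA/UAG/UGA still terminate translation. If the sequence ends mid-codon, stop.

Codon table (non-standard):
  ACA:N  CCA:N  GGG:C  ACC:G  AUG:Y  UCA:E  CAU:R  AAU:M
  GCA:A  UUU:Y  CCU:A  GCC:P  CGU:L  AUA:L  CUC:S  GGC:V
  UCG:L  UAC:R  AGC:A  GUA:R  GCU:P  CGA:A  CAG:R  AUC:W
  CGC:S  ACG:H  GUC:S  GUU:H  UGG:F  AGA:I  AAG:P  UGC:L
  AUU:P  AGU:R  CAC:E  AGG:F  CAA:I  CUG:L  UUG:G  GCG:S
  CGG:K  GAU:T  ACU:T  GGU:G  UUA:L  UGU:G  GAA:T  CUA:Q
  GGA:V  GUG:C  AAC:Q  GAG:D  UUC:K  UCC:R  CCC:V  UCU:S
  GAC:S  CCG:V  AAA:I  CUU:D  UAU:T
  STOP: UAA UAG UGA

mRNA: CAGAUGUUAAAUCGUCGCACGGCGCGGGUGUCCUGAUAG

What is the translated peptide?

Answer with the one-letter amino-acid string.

Answer: YLMLSHSKCR

Derivation:
start AUG at pos 3
pos 3: AUG -> Y; peptide=Y
pos 6: UUA -> L; peptide=YL
pos 9: AAU -> M; peptide=YLM
pos 12: CGU -> L; peptide=YLML
pos 15: CGC -> S; peptide=YLMLS
pos 18: ACG -> H; peptide=YLMLSH
pos 21: GCG -> S; peptide=YLMLSHS
pos 24: CGG -> K; peptide=YLMLSHSK
pos 27: GUG -> C; peptide=YLMLSHSKC
pos 30: UCC -> R; peptide=YLMLSHSKCR
pos 33: UGA -> STOP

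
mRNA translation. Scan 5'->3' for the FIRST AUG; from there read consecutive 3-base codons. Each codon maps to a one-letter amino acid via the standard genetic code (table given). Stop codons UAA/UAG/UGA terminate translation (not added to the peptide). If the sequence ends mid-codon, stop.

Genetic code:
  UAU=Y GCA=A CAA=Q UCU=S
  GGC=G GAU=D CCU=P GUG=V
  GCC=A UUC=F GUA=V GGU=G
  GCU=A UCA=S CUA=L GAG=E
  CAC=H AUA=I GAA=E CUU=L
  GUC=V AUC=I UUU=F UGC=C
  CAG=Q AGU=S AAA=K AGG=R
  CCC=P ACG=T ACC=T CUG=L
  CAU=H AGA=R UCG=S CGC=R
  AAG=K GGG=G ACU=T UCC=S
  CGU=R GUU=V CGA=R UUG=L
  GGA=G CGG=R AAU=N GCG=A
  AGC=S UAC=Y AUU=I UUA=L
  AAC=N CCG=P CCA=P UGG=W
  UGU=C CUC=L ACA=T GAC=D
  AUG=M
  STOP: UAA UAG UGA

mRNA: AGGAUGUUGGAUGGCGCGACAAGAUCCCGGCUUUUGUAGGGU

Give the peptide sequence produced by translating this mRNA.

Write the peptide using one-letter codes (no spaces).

Answer: MLDGATRSRLL

Derivation:
start AUG at pos 3
pos 3: AUG -> M; peptide=M
pos 6: UUG -> L; peptide=ML
pos 9: GAU -> D; peptide=MLD
pos 12: GGC -> G; peptide=MLDG
pos 15: GCG -> A; peptide=MLDGA
pos 18: ACA -> T; peptide=MLDGAT
pos 21: AGA -> R; peptide=MLDGATR
pos 24: UCC -> S; peptide=MLDGATRS
pos 27: CGG -> R; peptide=MLDGATRSR
pos 30: CUU -> L; peptide=MLDGATRSRL
pos 33: UUG -> L; peptide=MLDGATRSRLL
pos 36: UAG -> STOP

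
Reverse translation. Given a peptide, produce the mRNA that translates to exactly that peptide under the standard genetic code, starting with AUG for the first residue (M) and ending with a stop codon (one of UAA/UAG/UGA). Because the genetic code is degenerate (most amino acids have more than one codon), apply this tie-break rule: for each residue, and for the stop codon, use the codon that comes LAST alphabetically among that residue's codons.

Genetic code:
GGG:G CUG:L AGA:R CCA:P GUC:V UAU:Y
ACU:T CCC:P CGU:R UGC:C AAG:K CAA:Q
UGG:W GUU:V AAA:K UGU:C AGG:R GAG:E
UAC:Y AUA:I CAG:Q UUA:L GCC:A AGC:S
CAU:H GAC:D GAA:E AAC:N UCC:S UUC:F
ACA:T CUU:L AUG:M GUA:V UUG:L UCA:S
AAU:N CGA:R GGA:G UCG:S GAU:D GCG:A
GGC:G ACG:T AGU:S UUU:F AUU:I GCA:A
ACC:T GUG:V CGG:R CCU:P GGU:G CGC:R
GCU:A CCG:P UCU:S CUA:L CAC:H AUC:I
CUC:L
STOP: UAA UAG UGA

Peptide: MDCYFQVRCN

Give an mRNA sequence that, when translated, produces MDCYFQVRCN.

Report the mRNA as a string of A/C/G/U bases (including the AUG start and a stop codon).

Answer: mRNA: AUGGAUUGUUAUUUUCAGGUUCGUUGUAAUUGA

Derivation:
residue 1: M -> AUG (start codon)
residue 2: D codons sorted = GAC,GAU -> pick last = GAU
residue 3: C codons sorted = UGC,UGU -> pick last = UGU
residue 4: Y codons sorted = UAC,UAU -> pick last = UAU
residue 5: F codons sorted = UUC,UUU -> pick last = UUU
residue 6: Q codons sorted = CAA,CAG -> pick last = CAG
residue 7: V codons sorted = GUA,GUC,GUG,GUU -> pick last = GUU
residue 8: R codons sorted = AGA,AGG,CGA,CGC,CGG,CGU -> pick last = CGU
residue 9: C codons sorted = UGC,UGU -> pick last = UGU
residue 10: N codons sorted = AAC,AAU -> pick last = AAU
terminator: stop codons sorted = UAA,UAG,UGA -> pick last = UGA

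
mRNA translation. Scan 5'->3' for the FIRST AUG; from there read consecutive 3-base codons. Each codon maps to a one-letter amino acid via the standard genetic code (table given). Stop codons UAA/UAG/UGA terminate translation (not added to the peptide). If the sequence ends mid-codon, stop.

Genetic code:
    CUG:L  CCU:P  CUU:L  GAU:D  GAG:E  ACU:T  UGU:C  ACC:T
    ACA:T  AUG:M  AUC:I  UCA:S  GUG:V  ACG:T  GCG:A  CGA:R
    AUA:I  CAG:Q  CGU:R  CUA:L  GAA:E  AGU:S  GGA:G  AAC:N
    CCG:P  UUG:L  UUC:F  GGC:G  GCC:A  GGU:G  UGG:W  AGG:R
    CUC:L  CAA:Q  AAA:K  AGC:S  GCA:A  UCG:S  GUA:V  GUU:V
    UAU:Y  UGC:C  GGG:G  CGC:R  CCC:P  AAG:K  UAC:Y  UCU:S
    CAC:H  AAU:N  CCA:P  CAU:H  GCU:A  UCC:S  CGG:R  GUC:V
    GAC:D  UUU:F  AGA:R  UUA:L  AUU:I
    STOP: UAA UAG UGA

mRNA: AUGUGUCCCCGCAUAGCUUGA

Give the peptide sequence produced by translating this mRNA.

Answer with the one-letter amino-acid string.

Answer: MCPRIA

Derivation:
start AUG at pos 0
pos 0: AUG -> M; peptide=M
pos 3: UGU -> C; peptide=MC
pos 6: CCC -> P; peptide=MCP
pos 9: CGC -> R; peptide=MCPR
pos 12: AUA -> I; peptide=MCPRI
pos 15: GCU -> A; peptide=MCPRIA
pos 18: UGA -> STOP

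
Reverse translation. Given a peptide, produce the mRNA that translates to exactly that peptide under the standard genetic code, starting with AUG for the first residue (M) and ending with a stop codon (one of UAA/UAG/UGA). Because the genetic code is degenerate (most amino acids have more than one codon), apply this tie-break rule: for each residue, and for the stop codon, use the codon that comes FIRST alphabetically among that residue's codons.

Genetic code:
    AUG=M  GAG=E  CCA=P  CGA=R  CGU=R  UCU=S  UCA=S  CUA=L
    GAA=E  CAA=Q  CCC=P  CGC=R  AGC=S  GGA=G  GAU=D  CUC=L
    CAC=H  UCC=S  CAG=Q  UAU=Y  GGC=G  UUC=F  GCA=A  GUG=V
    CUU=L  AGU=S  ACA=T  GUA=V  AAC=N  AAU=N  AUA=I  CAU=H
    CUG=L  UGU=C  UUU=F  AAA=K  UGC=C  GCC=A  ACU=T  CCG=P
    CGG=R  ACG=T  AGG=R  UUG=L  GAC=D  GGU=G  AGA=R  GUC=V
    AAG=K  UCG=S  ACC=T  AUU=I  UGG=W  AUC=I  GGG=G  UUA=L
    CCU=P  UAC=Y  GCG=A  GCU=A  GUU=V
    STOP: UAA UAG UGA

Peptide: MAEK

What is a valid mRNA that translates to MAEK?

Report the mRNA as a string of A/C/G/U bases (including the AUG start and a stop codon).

Answer: mRNA: AUGGCAGAAAAAUAA

Derivation:
residue 1: M -> AUG (start codon)
residue 2: A codons sorted = GCA,GCC,GCG,GCU -> pick first = GCA
residue 3: E codons sorted = GAA,GAG -> pick first = GAA
residue 4: K codons sorted = AAA,AAG -> pick first = AAA
terminator: stop codons sorted = UAA,UAG,UGA -> pick first = UAA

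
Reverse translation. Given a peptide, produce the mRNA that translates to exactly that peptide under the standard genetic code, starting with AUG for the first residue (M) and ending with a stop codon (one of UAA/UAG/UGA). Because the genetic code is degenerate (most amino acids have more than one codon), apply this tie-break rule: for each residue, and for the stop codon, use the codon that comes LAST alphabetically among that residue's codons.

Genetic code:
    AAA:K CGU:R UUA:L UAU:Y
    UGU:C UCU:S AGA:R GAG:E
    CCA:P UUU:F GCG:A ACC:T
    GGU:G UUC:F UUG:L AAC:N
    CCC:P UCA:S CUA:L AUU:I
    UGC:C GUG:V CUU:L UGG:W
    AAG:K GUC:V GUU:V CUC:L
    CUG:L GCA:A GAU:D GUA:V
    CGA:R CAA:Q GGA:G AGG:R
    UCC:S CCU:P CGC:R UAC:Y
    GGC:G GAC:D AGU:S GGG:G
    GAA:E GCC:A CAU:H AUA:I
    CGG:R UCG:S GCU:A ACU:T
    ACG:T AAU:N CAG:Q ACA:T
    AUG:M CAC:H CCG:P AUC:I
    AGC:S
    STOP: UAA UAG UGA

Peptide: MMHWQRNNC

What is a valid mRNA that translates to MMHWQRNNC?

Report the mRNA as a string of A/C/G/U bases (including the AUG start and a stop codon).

residue 1: M -> AUG (start codon)
residue 2: M -> AUG (only codon)
residue 3: H codons sorted = CAC,CAU -> pick last = CAU
residue 4: W -> UGG (only codon)
residue 5: Q codons sorted = CAA,CAG -> pick last = CAG
residue 6: R codons sorted = AGA,AGG,CGA,CGC,CGG,CGU -> pick last = CGU
residue 7: N codons sorted = AAC,AAU -> pick last = AAU
residue 8: N codons sorted = AAC,AAU -> pick last = AAU
residue 9: C codons sorted = UGC,UGU -> pick last = UGU
terminator: stop codons sorted = UAA,UAG,UGA -> pick last = UGA

Answer: mRNA: AUGAUGCAUUGGCAGCGUAAUAAUUGUUGA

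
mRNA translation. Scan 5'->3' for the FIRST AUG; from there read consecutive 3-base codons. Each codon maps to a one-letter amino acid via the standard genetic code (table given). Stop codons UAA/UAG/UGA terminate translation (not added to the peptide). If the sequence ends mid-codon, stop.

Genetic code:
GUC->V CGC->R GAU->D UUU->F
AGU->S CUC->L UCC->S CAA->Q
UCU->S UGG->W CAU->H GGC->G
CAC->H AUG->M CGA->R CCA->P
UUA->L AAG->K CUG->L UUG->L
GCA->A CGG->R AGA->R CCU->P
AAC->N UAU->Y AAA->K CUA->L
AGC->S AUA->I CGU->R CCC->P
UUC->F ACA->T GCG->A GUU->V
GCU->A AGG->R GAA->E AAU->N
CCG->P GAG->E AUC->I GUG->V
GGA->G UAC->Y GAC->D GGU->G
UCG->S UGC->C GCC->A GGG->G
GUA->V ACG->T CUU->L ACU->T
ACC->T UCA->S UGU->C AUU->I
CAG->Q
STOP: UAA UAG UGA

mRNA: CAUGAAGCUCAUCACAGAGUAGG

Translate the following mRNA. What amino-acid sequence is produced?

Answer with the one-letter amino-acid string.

Answer: MKLITE

Derivation:
start AUG at pos 1
pos 1: AUG -> M; peptide=M
pos 4: AAG -> K; peptide=MK
pos 7: CUC -> L; peptide=MKL
pos 10: AUC -> I; peptide=MKLI
pos 13: ACA -> T; peptide=MKLIT
pos 16: GAG -> E; peptide=MKLITE
pos 19: UAG -> STOP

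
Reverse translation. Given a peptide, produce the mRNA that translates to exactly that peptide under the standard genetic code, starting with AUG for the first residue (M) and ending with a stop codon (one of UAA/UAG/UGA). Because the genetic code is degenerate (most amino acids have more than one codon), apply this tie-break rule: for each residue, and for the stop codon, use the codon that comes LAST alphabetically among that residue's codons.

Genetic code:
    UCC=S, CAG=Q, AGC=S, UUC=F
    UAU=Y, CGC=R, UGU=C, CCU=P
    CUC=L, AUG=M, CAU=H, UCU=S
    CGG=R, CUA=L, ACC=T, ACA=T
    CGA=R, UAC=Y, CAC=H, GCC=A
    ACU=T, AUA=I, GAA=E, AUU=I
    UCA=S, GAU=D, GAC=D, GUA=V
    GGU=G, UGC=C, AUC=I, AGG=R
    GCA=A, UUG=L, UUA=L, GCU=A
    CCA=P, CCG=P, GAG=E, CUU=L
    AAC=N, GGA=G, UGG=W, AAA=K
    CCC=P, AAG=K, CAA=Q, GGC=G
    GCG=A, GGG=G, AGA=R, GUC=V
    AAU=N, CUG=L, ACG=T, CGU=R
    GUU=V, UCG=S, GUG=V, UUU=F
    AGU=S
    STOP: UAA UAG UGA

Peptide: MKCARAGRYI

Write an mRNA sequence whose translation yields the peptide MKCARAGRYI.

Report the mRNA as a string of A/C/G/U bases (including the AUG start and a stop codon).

residue 1: M -> AUG (start codon)
residue 2: K codons sorted = AAA,AAG -> pick last = AAG
residue 3: C codons sorted = UGC,UGU -> pick last = UGU
residue 4: A codons sorted = GCA,GCC,GCG,GCU -> pick last = GCU
residue 5: R codons sorted = AGA,AGG,CGA,CGC,CGG,CGU -> pick last = CGU
residue 6: A codons sorted = GCA,GCC,GCG,GCU -> pick last = GCU
residue 7: G codons sorted = GGA,GGC,GGG,GGU -> pick last = GGU
residue 8: R codons sorted = AGA,AGG,CGA,CGC,CGG,CGU -> pick last = CGU
residue 9: Y codons sorted = UAC,UAU -> pick last = UAU
residue 10: I codons sorted = AUA,AUC,AUU -> pick last = AUU
terminator: stop codons sorted = UAA,UAG,UGA -> pick last = UGA

Answer: mRNA: AUGAAGUGUGCUCGUGCUGGUCGUUAUAUUUGA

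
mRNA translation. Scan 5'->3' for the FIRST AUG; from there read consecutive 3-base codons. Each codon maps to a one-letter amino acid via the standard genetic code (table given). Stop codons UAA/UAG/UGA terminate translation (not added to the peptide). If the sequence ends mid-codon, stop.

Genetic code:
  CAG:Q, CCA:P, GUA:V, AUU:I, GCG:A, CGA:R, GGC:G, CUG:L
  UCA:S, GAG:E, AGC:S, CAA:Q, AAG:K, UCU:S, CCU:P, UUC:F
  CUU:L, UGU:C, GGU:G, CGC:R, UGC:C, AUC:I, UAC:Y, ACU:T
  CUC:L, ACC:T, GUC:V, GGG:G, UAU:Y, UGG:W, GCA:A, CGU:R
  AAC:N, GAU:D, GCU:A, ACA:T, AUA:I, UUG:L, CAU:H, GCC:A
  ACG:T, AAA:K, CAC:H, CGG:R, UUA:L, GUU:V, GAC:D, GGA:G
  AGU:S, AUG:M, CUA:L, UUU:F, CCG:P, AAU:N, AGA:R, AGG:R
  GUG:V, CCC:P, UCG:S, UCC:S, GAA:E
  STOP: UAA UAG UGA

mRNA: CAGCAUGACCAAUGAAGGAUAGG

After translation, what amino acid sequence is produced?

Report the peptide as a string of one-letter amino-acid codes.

start AUG at pos 4
pos 4: AUG -> M; peptide=M
pos 7: ACC -> T; peptide=MT
pos 10: AAU -> N; peptide=MTN
pos 13: GAA -> E; peptide=MTNE
pos 16: GGA -> G; peptide=MTNEG
pos 19: UAG -> STOP

Answer: MTNEG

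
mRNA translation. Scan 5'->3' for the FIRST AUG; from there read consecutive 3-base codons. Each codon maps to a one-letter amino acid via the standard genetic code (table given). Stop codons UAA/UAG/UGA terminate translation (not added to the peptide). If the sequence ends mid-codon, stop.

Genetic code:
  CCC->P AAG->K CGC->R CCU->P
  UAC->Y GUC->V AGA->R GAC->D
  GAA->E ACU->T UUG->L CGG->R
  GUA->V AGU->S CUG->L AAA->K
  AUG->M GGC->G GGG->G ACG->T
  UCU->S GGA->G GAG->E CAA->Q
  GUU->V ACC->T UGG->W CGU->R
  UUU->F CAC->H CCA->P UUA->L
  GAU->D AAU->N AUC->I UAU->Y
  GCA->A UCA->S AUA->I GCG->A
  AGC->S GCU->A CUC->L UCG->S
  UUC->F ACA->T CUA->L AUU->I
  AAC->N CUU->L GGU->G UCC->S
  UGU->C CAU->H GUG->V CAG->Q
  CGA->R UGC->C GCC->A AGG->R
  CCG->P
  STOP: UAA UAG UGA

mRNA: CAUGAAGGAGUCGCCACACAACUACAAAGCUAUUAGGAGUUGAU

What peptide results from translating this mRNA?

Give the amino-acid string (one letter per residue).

Answer: MKESPHNYKAIRS

Derivation:
start AUG at pos 1
pos 1: AUG -> M; peptide=M
pos 4: AAG -> K; peptide=MK
pos 7: GAG -> E; peptide=MKE
pos 10: UCG -> S; peptide=MKES
pos 13: CCA -> P; peptide=MKESP
pos 16: CAC -> H; peptide=MKESPH
pos 19: AAC -> N; peptide=MKESPHN
pos 22: UAC -> Y; peptide=MKESPHNY
pos 25: AAA -> K; peptide=MKESPHNYK
pos 28: GCU -> A; peptide=MKESPHNYKA
pos 31: AUU -> I; peptide=MKESPHNYKAI
pos 34: AGG -> R; peptide=MKESPHNYKAIR
pos 37: AGU -> S; peptide=MKESPHNYKAIRS
pos 40: UGA -> STOP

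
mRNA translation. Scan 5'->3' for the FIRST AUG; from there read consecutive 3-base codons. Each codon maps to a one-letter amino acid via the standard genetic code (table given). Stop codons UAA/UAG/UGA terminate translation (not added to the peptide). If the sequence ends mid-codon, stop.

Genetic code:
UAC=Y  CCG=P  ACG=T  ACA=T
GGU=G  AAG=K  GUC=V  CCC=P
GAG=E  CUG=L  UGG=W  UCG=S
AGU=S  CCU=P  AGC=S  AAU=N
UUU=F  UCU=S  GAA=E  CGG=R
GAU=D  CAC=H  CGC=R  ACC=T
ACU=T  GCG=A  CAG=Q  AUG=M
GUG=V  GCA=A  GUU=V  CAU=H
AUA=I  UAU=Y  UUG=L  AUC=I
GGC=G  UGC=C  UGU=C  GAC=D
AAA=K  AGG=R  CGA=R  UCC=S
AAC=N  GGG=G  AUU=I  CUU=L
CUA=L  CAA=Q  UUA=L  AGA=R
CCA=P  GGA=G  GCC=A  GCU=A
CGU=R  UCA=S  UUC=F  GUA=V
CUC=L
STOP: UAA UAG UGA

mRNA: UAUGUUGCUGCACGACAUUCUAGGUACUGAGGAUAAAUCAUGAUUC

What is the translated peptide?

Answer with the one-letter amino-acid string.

start AUG at pos 1
pos 1: AUG -> M; peptide=M
pos 4: UUG -> L; peptide=ML
pos 7: CUG -> L; peptide=MLL
pos 10: CAC -> H; peptide=MLLH
pos 13: GAC -> D; peptide=MLLHD
pos 16: AUU -> I; peptide=MLLHDI
pos 19: CUA -> L; peptide=MLLHDIL
pos 22: GGU -> G; peptide=MLLHDILG
pos 25: ACU -> T; peptide=MLLHDILGT
pos 28: GAG -> E; peptide=MLLHDILGTE
pos 31: GAU -> D; peptide=MLLHDILGTED
pos 34: AAA -> K; peptide=MLLHDILGTEDK
pos 37: UCA -> S; peptide=MLLHDILGTEDKS
pos 40: UGA -> STOP

Answer: MLLHDILGTEDKS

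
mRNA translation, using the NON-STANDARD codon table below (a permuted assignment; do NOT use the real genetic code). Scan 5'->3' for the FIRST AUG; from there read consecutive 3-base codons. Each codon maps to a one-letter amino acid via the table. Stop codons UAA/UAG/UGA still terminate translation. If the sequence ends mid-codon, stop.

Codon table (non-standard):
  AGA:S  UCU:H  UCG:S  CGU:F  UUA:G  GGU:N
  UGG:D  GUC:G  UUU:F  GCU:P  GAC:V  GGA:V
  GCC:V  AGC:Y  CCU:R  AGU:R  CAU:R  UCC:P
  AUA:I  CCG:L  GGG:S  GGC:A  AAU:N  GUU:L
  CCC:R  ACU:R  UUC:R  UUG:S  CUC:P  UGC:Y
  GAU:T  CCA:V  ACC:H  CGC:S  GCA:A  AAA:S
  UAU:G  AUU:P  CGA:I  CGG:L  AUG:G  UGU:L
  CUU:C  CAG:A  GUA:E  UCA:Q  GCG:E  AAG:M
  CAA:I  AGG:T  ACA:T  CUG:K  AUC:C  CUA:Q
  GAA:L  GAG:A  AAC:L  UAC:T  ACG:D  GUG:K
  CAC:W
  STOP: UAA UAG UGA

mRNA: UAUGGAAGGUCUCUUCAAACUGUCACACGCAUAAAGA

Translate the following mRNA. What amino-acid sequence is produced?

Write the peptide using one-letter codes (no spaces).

start AUG at pos 1
pos 1: AUG -> G; peptide=G
pos 4: GAA -> L; peptide=GL
pos 7: GGU -> N; peptide=GLN
pos 10: CUC -> P; peptide=GLNP
pos 13: UUC -> R; peptide=GLNPR
pos 16: AAA -> S; peptide=GLNPRS
pos 19: CUG -> K; peptide=GLNPRSK
pos 22: UCA -> Q; peptide=GLNPRSKQ
pos 25: CAC -> W; peptide=GLNPRSKQW
pos 28: GCA -> A; peptide=GLNPRSKQWA
pos 31: UAA -> STOP

Answer: GLNPRSKQWA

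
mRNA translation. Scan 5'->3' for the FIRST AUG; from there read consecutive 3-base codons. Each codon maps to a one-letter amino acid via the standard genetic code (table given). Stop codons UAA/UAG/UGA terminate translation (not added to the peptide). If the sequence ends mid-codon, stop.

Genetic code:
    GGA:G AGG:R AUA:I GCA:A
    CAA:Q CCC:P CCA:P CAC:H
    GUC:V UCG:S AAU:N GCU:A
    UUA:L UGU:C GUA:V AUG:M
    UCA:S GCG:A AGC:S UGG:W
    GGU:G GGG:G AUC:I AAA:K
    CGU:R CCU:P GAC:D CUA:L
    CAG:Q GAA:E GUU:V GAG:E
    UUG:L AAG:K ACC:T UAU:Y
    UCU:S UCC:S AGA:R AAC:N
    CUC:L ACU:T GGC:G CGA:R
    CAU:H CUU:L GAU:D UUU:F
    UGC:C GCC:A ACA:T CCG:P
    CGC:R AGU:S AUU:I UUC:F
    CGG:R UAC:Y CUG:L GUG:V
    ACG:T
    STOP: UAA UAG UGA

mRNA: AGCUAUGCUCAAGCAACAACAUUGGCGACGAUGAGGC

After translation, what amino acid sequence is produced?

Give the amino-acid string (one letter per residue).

start AUG at pos 4
pos 4: AUG -> M; peptide=M
pos 7: CUC -> L; peptide=ML
pos 10: AAG -> K; peptide=MLK
pos 13: CAA -> Q; peptide=MLKQ
pos 16: CAA -> Q; peptide=MLKQQ
pos 19: CAU -> H; peptide=MLKQQH
pos 22: UGG -> W; peptide=MLKQQHW
pos 25: CGA -> R; peptide=MLKQQHWR
pos 28: CGA -> R; peptide=MLKQQHWRR
pos 31: UGA -> STOP

Answer: MLKQQHWRR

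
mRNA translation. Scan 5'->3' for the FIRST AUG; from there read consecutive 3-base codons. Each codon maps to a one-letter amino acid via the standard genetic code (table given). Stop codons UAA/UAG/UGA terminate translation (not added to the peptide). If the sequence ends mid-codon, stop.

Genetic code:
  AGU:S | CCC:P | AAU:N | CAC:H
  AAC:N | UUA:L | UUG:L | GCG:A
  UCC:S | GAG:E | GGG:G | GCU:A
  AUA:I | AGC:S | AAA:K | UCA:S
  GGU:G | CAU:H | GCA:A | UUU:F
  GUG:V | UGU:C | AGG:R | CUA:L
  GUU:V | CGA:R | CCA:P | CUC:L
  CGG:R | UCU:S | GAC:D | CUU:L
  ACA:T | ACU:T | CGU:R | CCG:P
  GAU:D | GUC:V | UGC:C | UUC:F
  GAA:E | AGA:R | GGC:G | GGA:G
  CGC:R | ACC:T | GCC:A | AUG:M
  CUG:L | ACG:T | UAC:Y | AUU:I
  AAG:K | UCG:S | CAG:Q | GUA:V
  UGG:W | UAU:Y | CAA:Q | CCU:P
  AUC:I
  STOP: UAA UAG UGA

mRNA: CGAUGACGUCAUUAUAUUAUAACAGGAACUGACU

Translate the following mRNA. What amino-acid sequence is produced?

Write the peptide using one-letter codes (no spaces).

Answer: MTSLYYNRN

Derivation:
start AUG at pos 2
pos 2: AUG -> M; peptide=M
pos 5: ACG -> T; peptide=MT
pos 8: UCA -> S; peptide=MTS
pos 11: UUA -> L; peptide=MTSL
pos 14: UAU -> Y; peptide=MTSLY
pos 17: UAU -> Y; peptide=MTSLYY
pos 20: AAC -> N; peptide=MTSLYYN
pos 23: AGG -> R; peptide=MTSLYYNR
pos 26: AAC -> N; peptide=MTSLYYNRN
pos 29: UGA -> STOP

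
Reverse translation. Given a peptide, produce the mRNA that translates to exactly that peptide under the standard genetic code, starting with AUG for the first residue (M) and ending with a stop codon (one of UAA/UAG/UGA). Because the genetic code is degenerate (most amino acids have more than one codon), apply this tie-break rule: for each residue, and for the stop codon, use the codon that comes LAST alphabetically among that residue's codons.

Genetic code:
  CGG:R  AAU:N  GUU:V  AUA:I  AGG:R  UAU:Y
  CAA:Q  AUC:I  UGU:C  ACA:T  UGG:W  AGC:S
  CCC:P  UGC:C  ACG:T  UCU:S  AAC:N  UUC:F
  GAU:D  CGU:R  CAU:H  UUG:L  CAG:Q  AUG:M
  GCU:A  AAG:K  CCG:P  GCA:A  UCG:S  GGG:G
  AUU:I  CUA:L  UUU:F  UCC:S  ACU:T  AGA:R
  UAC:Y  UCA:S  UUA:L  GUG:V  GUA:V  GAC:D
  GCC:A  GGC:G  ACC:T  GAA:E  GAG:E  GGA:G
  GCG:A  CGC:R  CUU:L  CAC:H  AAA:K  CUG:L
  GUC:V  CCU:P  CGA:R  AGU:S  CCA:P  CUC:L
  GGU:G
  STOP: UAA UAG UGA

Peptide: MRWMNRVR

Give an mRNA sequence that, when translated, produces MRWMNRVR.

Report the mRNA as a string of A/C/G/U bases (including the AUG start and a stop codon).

residue 1: M -> AUG (start codon)
residue 2: R codons sorted = AGA,AGG,CGA,CGC,CGG,CGU -> pick last = CGU
residue 3: W -> UGG (only codon)
residue 4: M -> AUG (only codon)
residue 5: N codons sorted = AAC,AAU -> pick last = AAU
residue 6: R codons sorted = AGA,AGG,CGA,CGC,CGG,CGU -> pick last = CGU
residue 7: V codons sorted = GUA,GUC,GUG,GUU -> pick last = GUU
residue 8: R codons sorted = AGA,AGG,CGA,CGC,CGG,CGU -> pick last = CGU
terminator: stop codons sorted = UAA,UAG,UGA -> pick last = UGA

Answer: mRNA: AUGCGUUGGAUGAAUCGUGUUCGUUGA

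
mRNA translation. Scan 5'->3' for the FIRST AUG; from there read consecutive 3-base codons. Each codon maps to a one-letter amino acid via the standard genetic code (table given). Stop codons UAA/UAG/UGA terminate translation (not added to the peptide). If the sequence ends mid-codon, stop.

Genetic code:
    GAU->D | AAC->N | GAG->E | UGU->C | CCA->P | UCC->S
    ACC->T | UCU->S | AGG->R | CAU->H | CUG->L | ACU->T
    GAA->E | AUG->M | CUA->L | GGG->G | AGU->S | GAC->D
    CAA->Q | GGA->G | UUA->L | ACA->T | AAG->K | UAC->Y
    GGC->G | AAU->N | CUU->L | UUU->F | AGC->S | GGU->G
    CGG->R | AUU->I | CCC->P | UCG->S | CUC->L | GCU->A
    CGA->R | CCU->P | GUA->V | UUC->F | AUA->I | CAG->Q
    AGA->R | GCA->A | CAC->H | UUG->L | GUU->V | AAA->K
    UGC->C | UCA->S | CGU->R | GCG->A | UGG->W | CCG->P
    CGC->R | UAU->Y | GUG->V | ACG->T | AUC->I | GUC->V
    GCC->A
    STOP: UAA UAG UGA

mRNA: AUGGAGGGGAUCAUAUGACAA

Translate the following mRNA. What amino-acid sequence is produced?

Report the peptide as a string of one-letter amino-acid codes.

start AUG at pos 0
pos 0: AUG -> M; peptide=M
pos 3: GAG -> E; peptide=ME
pos 6: GGG -> G; peptide=MEG
pos 9: AUC -> I; peptide=MEGI
pos 12: AUA -> I; peptide=MEGII
pos 15: UGA -> STOP

Answer: MEGII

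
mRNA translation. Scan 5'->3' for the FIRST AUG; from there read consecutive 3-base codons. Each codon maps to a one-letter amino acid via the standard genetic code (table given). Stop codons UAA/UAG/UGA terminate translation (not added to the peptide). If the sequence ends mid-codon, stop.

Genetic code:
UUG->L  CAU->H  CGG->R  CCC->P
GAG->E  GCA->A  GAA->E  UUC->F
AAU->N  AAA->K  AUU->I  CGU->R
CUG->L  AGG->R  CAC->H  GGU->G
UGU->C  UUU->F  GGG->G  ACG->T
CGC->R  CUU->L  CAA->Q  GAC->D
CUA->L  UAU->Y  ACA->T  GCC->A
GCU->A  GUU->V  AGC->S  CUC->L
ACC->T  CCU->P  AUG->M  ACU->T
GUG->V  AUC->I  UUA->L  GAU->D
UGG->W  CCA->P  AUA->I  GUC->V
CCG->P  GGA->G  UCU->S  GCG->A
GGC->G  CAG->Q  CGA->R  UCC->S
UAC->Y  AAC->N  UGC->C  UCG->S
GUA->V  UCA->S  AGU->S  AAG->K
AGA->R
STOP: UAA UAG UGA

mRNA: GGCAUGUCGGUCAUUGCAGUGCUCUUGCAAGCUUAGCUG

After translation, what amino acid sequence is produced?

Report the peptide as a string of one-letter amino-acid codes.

start AUG at pos 3
pos 3: AUG -> M; peptide=M
pos 6: UCG -> S; peptide=MS
pos 9: GUC -> V; peptide=MSV
pos 12: AUU -> I; peptide=MSVI
pos 15: GCA -> A; peptide=MSVIA
pos 18: GUG -> V; peptide=MSVIAV
pos 21: CUC -> L; peptide=MSVIAVL
pos 24: UUG -> L; peptide=MSVIAVLL
pos 27: CAA -> Q; peptide=MSVIAVLLQ
pos 30: GCU -> A; peptide=MSVIAVLLQA
pos 33: UAG -> STOP

Answer: MSVIAVLLQA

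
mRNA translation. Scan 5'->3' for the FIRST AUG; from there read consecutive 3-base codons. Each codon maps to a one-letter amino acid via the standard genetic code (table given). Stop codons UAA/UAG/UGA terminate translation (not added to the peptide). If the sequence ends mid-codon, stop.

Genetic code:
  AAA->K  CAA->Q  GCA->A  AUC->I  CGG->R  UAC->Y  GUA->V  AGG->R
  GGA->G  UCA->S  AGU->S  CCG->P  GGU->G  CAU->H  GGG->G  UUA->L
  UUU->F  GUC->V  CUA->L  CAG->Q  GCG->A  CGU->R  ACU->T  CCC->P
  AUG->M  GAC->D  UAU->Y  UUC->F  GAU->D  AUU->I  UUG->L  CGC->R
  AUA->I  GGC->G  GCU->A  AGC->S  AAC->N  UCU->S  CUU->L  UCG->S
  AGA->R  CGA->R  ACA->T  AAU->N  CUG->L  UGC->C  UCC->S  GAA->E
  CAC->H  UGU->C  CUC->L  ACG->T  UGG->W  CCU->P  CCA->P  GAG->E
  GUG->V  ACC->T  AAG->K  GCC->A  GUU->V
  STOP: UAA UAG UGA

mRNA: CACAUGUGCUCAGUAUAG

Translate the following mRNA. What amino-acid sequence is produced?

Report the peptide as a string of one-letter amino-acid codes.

Answer: MCSV

Derivation:
start AUG at pos 3
pos 3: AUG -> M; peptide=M
pos 6: UGC -> C; peptide=MC
pos 9: UCA -> S; peptide=MCS
pos 12: GUA -> V; peptide=MCSV
pos 15: UAG -> STOP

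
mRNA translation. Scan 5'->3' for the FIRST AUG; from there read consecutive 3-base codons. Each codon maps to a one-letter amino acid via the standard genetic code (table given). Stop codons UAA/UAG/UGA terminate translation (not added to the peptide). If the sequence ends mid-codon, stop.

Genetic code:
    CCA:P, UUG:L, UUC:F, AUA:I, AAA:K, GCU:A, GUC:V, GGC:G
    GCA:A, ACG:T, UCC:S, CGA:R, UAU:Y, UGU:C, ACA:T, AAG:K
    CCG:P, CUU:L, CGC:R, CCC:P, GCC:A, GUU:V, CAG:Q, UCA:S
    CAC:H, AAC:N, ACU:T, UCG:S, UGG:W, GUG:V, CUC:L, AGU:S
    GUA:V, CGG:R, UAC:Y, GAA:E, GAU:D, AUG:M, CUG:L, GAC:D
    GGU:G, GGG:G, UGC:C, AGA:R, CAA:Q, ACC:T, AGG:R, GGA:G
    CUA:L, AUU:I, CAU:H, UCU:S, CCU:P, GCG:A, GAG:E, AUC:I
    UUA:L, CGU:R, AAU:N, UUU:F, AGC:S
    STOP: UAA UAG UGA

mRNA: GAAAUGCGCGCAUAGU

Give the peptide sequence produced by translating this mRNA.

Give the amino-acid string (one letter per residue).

Answer: MRA

Derivation:
start AUG at pos 3
pos 3: AUG -> M; peptide=M
pos 6: CGC -> R; peptide=MR
pos 9: GCA -> A; peptide=MRA
pos 12: UAG -> STOP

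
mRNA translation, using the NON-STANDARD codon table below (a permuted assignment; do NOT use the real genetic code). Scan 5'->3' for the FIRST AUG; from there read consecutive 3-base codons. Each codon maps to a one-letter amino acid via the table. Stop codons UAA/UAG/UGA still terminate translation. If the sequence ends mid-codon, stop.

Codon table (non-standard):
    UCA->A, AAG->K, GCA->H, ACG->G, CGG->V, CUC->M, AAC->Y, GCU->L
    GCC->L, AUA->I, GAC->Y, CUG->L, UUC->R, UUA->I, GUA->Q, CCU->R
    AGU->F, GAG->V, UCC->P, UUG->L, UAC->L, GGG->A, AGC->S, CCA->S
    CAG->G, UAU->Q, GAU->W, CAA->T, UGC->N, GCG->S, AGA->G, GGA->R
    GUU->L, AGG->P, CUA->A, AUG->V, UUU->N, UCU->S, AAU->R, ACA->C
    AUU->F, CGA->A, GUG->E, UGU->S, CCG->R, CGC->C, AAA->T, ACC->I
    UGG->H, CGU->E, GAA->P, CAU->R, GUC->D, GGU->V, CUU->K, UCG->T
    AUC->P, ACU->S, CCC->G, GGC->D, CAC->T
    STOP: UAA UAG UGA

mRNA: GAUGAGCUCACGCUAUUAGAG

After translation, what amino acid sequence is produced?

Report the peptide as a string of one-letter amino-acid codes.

start AUG at pos 1
pos 1: AUG -> V; peptide=V
pos 4: AGC -> S; peptide=VS
pos 7: UCA -> A; peptide=VSA
pos 10: CGC -> C; peptide=VSAC
pos 13: UAU -> Q; peptide=VSACQ
pos 16: UAG -> STOP

Answer: VSACQ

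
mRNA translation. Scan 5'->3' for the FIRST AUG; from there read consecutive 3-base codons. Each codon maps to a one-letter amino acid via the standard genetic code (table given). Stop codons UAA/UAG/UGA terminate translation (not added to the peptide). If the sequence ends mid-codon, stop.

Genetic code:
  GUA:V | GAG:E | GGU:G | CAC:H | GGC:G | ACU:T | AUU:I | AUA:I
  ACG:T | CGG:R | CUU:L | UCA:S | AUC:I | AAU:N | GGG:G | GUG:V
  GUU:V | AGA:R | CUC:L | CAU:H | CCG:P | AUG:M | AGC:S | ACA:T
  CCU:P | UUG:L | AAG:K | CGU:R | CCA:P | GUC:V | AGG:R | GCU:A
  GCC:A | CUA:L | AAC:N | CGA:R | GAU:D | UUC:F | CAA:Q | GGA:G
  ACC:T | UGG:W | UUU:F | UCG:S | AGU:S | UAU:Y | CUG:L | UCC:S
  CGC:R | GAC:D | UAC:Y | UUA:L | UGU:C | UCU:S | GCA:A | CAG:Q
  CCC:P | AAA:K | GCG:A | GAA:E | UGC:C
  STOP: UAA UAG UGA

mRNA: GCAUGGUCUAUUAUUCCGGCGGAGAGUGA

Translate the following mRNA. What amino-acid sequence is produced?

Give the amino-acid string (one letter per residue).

start AUG at pos 2
pos 2: AUG -> M; peptide=M
pos 5: GUC -> V; peptide=MV
pos 8: UAU -> Y; peptide=MVY
pos 11: UAU -> Y; peptide=MVYY
pos 14: UCC -> S; peptide=MVYYS
pos 17: GGC -> G; peptide=MVYYSG
pos 20: GGA -> G; peptide=MVYYSGG
pos 23: GAG -> E; peptide=MVYYSGGE
pos 26: UGA -> STOP

Answer: MVYYSGGE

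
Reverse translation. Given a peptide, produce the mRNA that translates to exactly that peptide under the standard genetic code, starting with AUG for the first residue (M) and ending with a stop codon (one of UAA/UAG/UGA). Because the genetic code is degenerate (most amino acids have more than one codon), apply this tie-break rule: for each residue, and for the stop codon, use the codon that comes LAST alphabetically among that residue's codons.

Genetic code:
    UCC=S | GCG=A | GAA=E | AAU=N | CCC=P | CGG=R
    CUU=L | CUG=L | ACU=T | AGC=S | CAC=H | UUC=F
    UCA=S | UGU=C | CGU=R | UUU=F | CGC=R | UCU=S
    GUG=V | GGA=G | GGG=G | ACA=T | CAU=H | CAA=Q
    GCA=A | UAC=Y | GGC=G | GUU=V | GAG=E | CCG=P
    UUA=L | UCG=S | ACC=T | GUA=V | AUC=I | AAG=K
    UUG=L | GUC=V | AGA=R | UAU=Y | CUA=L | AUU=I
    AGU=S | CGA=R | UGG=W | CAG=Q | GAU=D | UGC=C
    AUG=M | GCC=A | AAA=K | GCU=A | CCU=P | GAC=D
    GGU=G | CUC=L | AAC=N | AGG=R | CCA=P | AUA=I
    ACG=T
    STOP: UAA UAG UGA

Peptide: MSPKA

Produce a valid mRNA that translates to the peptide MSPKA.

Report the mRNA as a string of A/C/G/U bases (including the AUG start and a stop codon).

residue 1: M -> AUG (start codon)
residue 2: S codons sorted = AGC,AGU,UCA,UCC,UCG,UCU -> pick last = UCU
residue 3: P codons sorted = CCA,CCC,CCG,CCU -> pick last = CCU
residue 4: K codons sorted = AAA,AAG -> pick last = AAG
residue 5: A codons sorted = GCA,GCC,GCG,GCU -> pick last = GCU
terminator: stop codons sorted = UAA,UAG,UGA -> pick last = UGA

Answer: mRNA: AUGUCUCCUAAGGCUUGA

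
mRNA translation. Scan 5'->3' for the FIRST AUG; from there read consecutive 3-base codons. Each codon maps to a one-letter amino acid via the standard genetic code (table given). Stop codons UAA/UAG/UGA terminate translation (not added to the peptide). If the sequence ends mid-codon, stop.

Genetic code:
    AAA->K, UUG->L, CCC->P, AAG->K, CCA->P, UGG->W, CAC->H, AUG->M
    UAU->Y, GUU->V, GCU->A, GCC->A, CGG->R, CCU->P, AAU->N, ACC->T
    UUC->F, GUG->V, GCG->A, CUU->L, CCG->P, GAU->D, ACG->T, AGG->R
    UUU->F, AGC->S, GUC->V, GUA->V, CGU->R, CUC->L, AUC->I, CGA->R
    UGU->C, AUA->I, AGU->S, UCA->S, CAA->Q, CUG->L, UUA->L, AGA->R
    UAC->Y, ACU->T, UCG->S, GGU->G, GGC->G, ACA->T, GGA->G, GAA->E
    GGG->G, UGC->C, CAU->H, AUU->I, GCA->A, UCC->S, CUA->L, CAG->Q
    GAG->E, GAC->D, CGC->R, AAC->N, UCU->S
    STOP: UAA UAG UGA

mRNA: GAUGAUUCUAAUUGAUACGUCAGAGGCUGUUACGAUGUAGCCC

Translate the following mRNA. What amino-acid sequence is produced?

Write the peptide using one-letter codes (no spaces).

start AUG at pos 1
pos 1: AUG -> M; peptide=M
pos 4: AUU -> I; peptide=MI
pos 7: CUA -> L; peptide=MIL
pos 10: AUU -> I; peptide=MILI
pos 13: GAU -> D; peptide=MILID
pos 16: ACG -> T; peptide=MILIDT
pos 19: UCA -> S; peptide=MILIDTS
pos 22: GAG -> E; peptide=MILIDTSE
pos 25: GCU -> A; peptide=MILIDTSEA
pos 28: GUU -> V; peptide=MILIDTSEAV
pos 31: ACG -> T; peptide=MILIDTSEAVT
pos 34: AUG -> M; peptide=MILIDTSEAVTM
pos 37: UAG -> STOP

Answer: MILIDTSEAVTM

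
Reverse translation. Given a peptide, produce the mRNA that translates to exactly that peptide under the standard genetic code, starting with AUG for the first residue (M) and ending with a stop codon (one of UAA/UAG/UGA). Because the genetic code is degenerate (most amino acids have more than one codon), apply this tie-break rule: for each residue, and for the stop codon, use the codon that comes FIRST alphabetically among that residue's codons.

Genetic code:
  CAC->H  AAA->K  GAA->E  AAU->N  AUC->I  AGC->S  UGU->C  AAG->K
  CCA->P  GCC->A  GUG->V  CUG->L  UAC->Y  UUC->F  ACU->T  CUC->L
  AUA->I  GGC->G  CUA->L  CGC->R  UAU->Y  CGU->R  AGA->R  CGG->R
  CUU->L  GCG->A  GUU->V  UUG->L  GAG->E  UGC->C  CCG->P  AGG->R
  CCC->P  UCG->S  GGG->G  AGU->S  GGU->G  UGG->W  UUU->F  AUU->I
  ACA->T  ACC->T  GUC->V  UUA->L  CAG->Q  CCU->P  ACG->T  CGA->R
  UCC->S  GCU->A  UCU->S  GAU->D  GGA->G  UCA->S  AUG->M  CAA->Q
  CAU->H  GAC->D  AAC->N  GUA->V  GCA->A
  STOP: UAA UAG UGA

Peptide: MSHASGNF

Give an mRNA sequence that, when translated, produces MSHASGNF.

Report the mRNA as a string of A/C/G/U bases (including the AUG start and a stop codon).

Answer: mRNA: AUGAGCCACGCAAGCGGAAACUUCUAA

Derivation:
residue 1: M -> AUG (start codon)
residue 2: S codons sorted = AGC,AGU,UCA,UCC,UCG,UCU -> pick first = AGC
residue 3: H codons sorted = CAC,CAU -> pick first = CAC
residue 4: A codons sorted = GCA,GCC,GCG,GCU -> pick first = GCA
residue 5: S codons sorted = AGC,AGU,UCA,UCC,UCG,UCU -> pick first = AGC
residue 6: G codons sorted = GGA,GGC,GGG,GGU -> pick first = GGA
residue 7: N codons sorted = AAC,AAU -> pick first = AAC
residue 8: F codons sorted = UUC,UUU -> pick first = UUC
terminator: stop codons sorted = UAA,UAG,UGA -> pick first = UAA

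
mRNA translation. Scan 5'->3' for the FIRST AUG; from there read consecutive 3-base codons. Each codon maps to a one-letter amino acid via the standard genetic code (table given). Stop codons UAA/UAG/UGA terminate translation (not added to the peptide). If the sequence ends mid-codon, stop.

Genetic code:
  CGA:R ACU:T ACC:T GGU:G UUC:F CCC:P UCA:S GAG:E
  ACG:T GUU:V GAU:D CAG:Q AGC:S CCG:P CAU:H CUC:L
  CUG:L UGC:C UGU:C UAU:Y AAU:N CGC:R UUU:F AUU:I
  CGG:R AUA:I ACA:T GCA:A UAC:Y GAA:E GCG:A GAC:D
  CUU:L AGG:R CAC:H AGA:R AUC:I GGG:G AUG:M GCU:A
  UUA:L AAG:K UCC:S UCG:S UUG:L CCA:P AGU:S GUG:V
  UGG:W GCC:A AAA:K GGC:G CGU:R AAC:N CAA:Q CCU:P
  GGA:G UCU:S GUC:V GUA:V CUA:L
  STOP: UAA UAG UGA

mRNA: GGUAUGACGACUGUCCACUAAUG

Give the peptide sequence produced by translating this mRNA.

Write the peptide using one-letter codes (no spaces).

Answer: MTTVH

Derivation:
start AUG at pos 3
pos 3: AUG -> M; peptide=M
pos 6: ACG -> T; peptide=MT
pos 9: ACU -> T; peptide=MTT
pos 12: GUC -> V; peptide=MTTV
pos 15: CAC -> H; peptide=MTTVH
pos 18: UAA -> STOP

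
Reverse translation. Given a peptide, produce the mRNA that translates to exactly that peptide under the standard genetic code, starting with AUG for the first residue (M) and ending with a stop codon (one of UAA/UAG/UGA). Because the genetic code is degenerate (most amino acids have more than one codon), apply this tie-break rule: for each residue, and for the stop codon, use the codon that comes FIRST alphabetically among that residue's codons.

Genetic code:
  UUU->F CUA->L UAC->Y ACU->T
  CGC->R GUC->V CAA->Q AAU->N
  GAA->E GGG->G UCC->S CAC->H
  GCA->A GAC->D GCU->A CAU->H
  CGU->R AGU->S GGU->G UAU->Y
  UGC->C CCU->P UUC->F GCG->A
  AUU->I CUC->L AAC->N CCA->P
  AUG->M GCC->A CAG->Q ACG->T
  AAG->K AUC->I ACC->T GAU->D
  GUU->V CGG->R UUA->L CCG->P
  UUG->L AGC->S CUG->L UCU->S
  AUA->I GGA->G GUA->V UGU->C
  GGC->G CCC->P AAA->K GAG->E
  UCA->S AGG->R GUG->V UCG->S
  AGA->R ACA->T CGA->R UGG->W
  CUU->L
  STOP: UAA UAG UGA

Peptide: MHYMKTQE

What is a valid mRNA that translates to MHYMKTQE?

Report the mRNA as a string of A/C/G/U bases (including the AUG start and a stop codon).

Answer: mRNA: AUGCACUACAUGAAAACACAAGAAUAA

Derivation:
residue 1: M -> AUG (start codon)
residue 2: H codons sorted = CAC,CAU -> pick first = CAC
residue 3: Y codons sorted = UAC,UAU -> pick first = UAC
residue 4: M -> AUG (only codon)
residue 5: K codons sorted = AAA,AAG -> pick first = AAA
residue 6: T codons sorted = ACA,ACC,ACG,ACU -> pick first = ACA
residue 7: Q codons sorted = CAA,CAG -> pick first = CAA
residue 8: E codons sorted = GAA,GAG -> pick first = GAA
terminator: stop codons sorted = UAA,UAG,UGA -> pick first = UAA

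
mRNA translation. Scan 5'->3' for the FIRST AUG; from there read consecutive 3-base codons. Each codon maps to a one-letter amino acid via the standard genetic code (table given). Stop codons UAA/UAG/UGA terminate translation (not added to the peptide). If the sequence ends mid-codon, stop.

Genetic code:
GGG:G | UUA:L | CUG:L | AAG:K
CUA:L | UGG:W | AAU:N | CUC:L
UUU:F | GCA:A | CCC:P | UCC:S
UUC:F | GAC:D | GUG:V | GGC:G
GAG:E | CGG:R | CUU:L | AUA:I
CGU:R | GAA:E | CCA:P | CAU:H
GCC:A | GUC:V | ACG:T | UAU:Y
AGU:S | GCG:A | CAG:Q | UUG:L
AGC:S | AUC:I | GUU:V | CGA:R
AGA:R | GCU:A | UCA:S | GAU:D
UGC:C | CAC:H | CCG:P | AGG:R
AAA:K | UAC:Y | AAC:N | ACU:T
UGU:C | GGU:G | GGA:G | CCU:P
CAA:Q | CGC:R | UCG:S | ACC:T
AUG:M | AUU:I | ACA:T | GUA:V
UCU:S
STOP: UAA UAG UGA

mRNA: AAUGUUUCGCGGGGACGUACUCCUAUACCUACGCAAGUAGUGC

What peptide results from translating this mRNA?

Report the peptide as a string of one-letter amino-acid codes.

Answer: MFRGDVLLYLRK

Derivation:
start AUG at pos 1
pos 1: AUG -> M; peptide=M
pos 4: UUU -> F; peptide=MF
pos 7: CGC -> R; peptide=MFR
pos 10: GGG -> G; peptide=MFRG
pos 13: GAC -> D; peptide=MFRGD
pos 16: GUA -> V; peptide=MFRGDV
pos 19: CUC -> L; peptide=MFRGDVL
pos 22: CUA -> L; peptide=MFRGDVLL
pos 25: UAC -> Y; peptide=MFRGDVLLY
pos 28: CUA -> L; peptide=MFRGDVLLYL
pos 31: CGC -> R; peptide=MFRGDVLLYLR
pos 34: AAG -> K; peptide=MFRGDVLLYLRK
pos 37: UAG -> STOP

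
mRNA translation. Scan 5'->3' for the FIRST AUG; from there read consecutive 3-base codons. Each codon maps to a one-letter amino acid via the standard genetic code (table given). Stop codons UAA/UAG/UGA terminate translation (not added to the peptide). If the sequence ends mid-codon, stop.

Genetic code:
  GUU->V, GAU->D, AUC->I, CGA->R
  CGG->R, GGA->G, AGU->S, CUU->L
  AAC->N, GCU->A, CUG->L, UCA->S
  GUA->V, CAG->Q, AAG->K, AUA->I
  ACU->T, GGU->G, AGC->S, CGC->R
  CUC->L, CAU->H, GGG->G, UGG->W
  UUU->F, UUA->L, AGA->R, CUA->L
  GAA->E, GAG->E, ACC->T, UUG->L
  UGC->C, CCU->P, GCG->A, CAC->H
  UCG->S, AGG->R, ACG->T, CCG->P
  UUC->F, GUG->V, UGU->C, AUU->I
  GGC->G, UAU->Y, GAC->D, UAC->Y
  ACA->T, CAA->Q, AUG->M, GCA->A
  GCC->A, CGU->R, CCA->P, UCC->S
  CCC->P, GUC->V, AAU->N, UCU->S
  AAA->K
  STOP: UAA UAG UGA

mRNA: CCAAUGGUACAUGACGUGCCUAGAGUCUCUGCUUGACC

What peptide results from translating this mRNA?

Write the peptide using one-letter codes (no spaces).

start AUG at pos 3
pos 3: AUG -> M; peptide=M
pos 6: GUA -> V; peptide=MV
pos 9: CAU -> H; peptide=MVH
pos 12: GAC -> D; peptide=MVHD
pos 15: GUG -> V; peptide=MVHDV
pos 18: CCU -> P; peptide=MVHDVP
pos 21: AGA -> R; peptide=MVHDVPR
pos 24: GUC -> V; peptide=MVHDVPRV
pos 27: UCU -> S; peptide=MVHDVPRVS
pos 30: GCU -> A; peptide=MVHDVPRVSA
pos 33: UGA -> STOP

Answer: MVHDVPRVSA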